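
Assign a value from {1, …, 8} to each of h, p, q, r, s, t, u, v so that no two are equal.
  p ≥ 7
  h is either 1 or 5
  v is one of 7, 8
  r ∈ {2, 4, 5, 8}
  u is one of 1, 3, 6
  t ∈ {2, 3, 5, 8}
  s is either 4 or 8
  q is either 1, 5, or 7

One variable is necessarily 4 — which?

s

Among the 8 variables, 6 fits only u (and all 8 values in {1, 2, 3, 4, 5, 6, 7, 8} must be used), so u = 6.
Among the 7 still-open variables, 3 fits only t (and all 7 values in {1, 2, 3, 4, 5, 7, 8} must be used), so t = 3.
Among the 6 still-open variables, 2 fits only r (and all 6 values in {1, 2, 4, 5, 7, 8} must be used), so r = 2.
The 5 still-open variables draw from only 5 values {1, 4, 5, 7, 8}, so each is used; only s can be 4, hence s = 4.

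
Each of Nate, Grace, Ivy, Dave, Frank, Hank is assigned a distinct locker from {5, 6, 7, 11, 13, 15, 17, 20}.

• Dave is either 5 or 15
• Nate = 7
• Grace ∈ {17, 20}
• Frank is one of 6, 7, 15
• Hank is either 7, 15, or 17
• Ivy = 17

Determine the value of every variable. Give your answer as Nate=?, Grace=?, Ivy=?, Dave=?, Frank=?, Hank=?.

Nate=7, Grace=20, Ivy=17, Dave=5, Frank=6, Hank=15

Nate must be 7 (only option left). So Frank, Hank can't be 7.
Ivy must be 17 (only option left). Remove 17 from Grace, Hank.
Hank's domain is down to {15}, so Hank = 15. Remove 15 from Dave, Frank.
Grace has just one choice, so Grace = 20.
Dave must be 5 (only option left).
That leaves Frank = 6.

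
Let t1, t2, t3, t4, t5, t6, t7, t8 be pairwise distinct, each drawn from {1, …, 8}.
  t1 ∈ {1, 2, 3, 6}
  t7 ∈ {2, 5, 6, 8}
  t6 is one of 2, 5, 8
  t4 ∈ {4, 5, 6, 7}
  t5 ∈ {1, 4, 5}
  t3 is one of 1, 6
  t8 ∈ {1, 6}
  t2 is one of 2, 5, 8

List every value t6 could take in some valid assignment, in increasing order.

Among the 8 variables, 3 fits only t1 (and all 8 values in {1, 2, 3, 4, 5, 6, 7, 8} must be used), so t1 = 3.
Among the 7 still-open variables, 7 fits only t4 (and all 7 values in {1, 2, 4, 5, 6, 7, 8} must be used), so t4 = 7.
The 6 still-open variables draw from only 6 values {1, 2, 4, 5, 6, 8}, so each is used; only t5 can be 4, hence t5 = 4.
The 2 variables t3 and t8 are confined to {1, 6}, which locks those values in; drop them from t7.
No further eliminations apply; t6 can still be any of 2, 5, 8.

2, 5, 8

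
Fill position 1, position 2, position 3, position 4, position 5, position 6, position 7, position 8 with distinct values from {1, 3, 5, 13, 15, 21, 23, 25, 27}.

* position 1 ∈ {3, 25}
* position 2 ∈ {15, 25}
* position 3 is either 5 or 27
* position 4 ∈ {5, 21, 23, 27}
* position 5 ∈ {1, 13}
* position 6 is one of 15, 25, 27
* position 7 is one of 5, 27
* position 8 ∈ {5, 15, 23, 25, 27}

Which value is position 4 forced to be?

position 3 and position 7 share exactly the 2 values {5, 27}; by pigeonhole those values go to them, so strike 5, 27 from position 4, position 6, position 8.
position 2 and position 6 between them cover only {15, 25} — a naked pair. Remove those values from position 1, position 8.
position 1's domain is down to {3}, so position 1 = 3.
position 8 has just one choice, so position 8 = 23. Remove 23 from position 4.
So position 4 = 21.

21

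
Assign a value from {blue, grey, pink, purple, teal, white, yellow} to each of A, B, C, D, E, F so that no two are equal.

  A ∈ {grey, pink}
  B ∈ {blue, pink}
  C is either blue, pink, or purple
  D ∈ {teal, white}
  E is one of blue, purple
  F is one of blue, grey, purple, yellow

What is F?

B, C, E share exactly the 3 values {blue, pink, purple}; by pigeonhole those values go to them, so strike blue, pink, purple from A, F.
That leaves A = grey. Remove grey from F.
So F = yellow.

yellow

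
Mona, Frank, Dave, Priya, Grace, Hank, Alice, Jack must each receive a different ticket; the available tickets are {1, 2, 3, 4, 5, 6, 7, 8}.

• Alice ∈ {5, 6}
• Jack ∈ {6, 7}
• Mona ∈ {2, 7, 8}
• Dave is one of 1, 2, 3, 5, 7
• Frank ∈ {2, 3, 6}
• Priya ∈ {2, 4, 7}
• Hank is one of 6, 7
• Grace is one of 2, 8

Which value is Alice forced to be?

5

Among the 8 variables, 1 fits only Dave (and all 8 values in {1, 2, 3, 4, 5, 6, 7, 8} must be used), so Dave = 1.
The 7 still-open variables together cover exactly {2, 3, 4, 5, 6, 7, 8} — 7 values for 7 variables — and 3 appears only in Frank's list, so Frank = 3.
The 6 still-open variables draw from only 6 values {2, 4, 5, 6, 7, 8}, so each is used; only Priya can be 4, hence Priya = 4.
The 5 still-open variables draw from only 5 values {2, 5, 6, 7, 8}, so each is used; only Alice can be 5, hence Alice = 5.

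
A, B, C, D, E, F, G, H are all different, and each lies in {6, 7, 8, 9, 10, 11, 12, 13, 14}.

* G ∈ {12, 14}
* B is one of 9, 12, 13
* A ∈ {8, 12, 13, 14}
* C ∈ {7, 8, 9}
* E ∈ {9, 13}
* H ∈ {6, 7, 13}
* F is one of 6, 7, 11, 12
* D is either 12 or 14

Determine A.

The 8 variables together cover exactly {6, 7, 8, 9, 11, 12, 13, 14} — 8 values for 8 variables — and 11 appears only in F's list, so F = 11.
The 7 still-open variables draw from only 7 values {6, 7, 8, 9, 12, 13, 14}, so each is used; only H can be 6, hence H = 6.
Among the 6 still-open variables, 7 fits only C (and all 6 values in {7, 8, 9, 12, 13, 14} must be used), so C = 7.
The 5 still-open variables together cover exactly {8, 9, 12, 13, 14} — 5 values for 5 variables — and 8 appears only in A's list, so A = 8.

8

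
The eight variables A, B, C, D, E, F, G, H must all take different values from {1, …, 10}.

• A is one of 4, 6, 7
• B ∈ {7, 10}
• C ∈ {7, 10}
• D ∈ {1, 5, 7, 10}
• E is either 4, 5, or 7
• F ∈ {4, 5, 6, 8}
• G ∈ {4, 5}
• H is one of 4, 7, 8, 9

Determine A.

6

The 8 variables together cover exactly {1, 4, 5, 6, 7, 8, 9, 10} — 8 values for 8 variables — and 1 appears only in D's list, so D = 1.
Among the 7 still-open variables, 9 fits only H (and all 7 values in {4, 5, 6, 7, 8, 9, 10} must be used), so H = 9.
The 6 still-open variables draw from only 6 values {4, 5, 6, 7, 8, 10}, so each is used; only F can be 8, hence F = 8.
Among the 5 still-open variables, 6 fits only A (and all 5 values in {4, 5, 6, 7, 10} must be used), so A = 6.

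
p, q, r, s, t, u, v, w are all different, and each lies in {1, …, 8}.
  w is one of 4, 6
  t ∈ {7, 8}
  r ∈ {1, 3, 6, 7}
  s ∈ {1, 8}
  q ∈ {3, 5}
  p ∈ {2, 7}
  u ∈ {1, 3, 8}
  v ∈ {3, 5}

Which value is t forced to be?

7

Among the 8 variables, 2 fits only p (and all 8 values in {1, 2, 3, 4, 5, 6, 7, 8} must be used), so p = 2.
Among the 7 still-open variables, 4 fits only w (and all 7 values in {1, 3, 4, 5, 6, 7, 8} must be used), so w = 4.
Among the 6 still-open variables, 6 fits only r (and all 6 values in {1, 3, 5, 6, 7, 8} must be used), so r = 6.
The 5 still-open variables together cover exactly {1, 3, 5, 7, 8} — 5 values for 5 variables — and 7 appears only in t's list, so t = 7.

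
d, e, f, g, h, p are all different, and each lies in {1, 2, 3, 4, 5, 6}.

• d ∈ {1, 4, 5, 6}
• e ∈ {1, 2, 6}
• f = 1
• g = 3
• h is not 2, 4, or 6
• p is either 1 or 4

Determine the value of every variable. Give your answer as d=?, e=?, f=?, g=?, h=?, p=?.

d=6, e=2, f=1, g=3, h=5, p=4

f must be 1 (only option left). Eliminate 1 elsewhere: d, e, h, p.
g must be 3 (only option left). Remove 3 from h.
h must be 5 (only option left). Strike 5 from d.
p's domain is down to {4}, so p = 4. So d can't be 4.
That leaves d = 6. Strike 6 from e.
e must be 2 (only option left).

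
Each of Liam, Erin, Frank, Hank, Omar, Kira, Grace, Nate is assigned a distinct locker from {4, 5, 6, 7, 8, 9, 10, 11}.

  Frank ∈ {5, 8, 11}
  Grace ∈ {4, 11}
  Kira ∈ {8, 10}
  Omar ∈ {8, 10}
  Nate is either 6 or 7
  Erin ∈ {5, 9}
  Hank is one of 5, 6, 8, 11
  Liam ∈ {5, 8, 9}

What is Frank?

The 8 variables together cover exactly {4, 5, 6, 7, 8, 9, 10, 11} — 8 values for 8 variables — and 4 appears only in Grace's list, so Grace = 4.
The 7 still-open variables together cover exactly {5, 6, 7, 8, 9, 10, 11} — 7 values for 7 variables — and 7 appears only in Nate's list, so Nate = 7.
Among the 6 still-open variables, 6 fits only Hank (and all 6 values in {5, 6, 8, 9, 10, 11} must be used), so Hank = 6.
The 5 still-open variables together cover exactly {5, 8, 9, 10, 11} — 5 values for 5 variables — and 11 appears only in Frank's list, so Frank = 11.

11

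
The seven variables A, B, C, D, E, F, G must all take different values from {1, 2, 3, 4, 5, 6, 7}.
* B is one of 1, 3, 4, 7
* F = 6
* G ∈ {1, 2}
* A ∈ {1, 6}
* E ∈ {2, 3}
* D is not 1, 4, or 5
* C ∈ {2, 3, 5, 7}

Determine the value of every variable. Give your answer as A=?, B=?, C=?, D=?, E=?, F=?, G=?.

A=1, B=4, C=5, D=7, E=3, F=6, G=2

F must be 6 (only option left). Eliminate 6 elsewhere: A, D.
A must be 1 (only option left). Eliminate 1 elsewhere: B, G.
G's domain is down to {2}, so G = 2. Remove 2 from C, D, E.
That leaves E = 3. So B, C, D can't be 3.
D has just one choice, so D = 7. So B, C can't be 7.
B's domain is down to {4}, so B = 4.
C has just one choice, so C = 5.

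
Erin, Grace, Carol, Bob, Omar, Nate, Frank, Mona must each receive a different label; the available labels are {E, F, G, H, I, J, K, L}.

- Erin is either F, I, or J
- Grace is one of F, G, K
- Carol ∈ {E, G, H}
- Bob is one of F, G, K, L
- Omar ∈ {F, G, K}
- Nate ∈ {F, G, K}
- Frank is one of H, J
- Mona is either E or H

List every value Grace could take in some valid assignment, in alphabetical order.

F, G, K

The 8 variables draw from only 8 values {E, F, G, H, I, J, K, L}, so each is used; only Erin can be I, hence Erin = I.
The 7 still-open variables draw from only 7 values {E, F, G, H, J, K, L}, so each is used; only Frank can be J, hence Frank = J.
Among the 6 still-open variables, L fits only Bob (and all 6 values in {E, F, G, H, K, L} must be used), so Bob = L.
The 3 variables Grace, Omar, Nate are confined to {F, G, K}, which locks those values in; drop them from Carol.
No further eliminations apply; Grace can still be any of F, G, K.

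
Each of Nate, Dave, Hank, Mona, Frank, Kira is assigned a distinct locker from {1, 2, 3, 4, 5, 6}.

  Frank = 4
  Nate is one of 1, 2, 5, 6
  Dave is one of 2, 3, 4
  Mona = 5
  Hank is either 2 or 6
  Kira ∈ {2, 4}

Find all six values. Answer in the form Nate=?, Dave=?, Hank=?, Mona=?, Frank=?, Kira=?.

Nate=1, Dave=3, Hank=6, Mona=5, Frank=4, Kira=2

Mona has just one choice, so Mona = 5. Strike 5 from Nate.
Frank has just one choice, so Frank = 4. Eliminate 4 elsewhere: Dave, Kira.
Kira's domain is down to {2}, so Kira = 2. Strike 2 from Nate, Dave, Hank.
That leaves Dave = 3.
Hank must be 6 (only option left). Remove 6 from Nate.
Nate has just one choice, so Nate = 1.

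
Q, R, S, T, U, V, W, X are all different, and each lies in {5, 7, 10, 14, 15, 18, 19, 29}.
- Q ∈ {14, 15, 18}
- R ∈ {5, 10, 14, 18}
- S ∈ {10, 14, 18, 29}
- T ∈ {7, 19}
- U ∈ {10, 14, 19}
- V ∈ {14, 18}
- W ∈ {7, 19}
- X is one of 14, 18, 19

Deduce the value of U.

Among the 8 variables, 5 fits only R (and all 8 values in {5, 7, 10, 14, 15, 18, 19, 29} must be used), so R = 5.
Among the 7 still-open variables, 15 fits only Q (and all 7 values in {7, 10, 14, 15, 18, 19, 29} must be used), so Q = 15.
The 6 still-open variables together cover exactly {7, 10, 14, 18, 19, 29} — 6 values for 6 variables — and 29 appears only in S's list, so S = 29.
The 5 still-open variables draw from only 5 values {7, 10, 14, 18, 19}, so each is used; only U can be 10, hence U = 10.

10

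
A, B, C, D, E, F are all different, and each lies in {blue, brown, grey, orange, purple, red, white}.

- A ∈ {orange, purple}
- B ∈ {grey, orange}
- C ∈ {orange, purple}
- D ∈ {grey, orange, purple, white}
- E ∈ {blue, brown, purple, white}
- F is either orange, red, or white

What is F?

A and C between them cover only {orange, purple} — a naked pair. Remove those values from B, D, E, F.
B must be grey (only option left). Remove grey from D.
D has just one choice, so D = white. Strike white from E, F.
So F = red.

red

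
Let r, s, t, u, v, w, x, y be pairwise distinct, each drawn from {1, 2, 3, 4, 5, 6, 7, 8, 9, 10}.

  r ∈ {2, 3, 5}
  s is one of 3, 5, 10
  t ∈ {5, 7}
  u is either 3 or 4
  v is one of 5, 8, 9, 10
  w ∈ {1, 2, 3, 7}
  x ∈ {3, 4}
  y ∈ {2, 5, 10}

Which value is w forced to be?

u and x share exactly the 2 values {3, 4}; by pigeonhole those values go to them, so strike 3, 4 from r, s, w.
r, s, y between them cover only {2, 5, 10} — a naked triple. Remove those values from t, v, w.
t must be 7 (only option left). Eliminate 7 elsewhere: w.
So w = 1.

1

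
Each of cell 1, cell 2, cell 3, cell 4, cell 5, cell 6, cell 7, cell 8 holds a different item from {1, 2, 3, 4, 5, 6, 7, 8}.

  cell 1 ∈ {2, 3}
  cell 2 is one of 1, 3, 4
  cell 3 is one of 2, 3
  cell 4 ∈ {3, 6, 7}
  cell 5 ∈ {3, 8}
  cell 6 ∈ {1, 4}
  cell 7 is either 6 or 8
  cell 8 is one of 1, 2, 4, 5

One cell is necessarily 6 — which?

The 8 variables draw from only 8 values {1, 2, 3, 4, 5, 6, 7, 8}, so each is used; only cell 8 can be 5, hence cell 8 = 5.
The 7 still-open variables together cover exactly {1, 2, 3, 4, 6, 7, 8} — 7 values for 7 variables — and 7 appears only in cell 4's list, so cell 4 = 7.
The 6 still-open variables together cover exactly {1, 2, 3, 4, 6, 8} — 6 values for 6 variables — and 6 appears only in cell 7's list, so cell 7 = 6.

cell 7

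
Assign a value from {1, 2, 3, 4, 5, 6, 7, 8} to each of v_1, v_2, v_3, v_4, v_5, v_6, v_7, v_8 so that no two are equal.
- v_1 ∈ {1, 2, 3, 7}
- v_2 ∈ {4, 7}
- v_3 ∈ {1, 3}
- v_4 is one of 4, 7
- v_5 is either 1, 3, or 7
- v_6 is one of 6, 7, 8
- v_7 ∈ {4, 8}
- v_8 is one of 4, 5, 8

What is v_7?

8

Among the 8 variables, 2 fits only v_1 (and all 8 values in {1, 2, 3, 4, 5, 6, 7, 8} must be used), so v_1 = 2.
The 7 still-open variables draw from only 7 values {1, 3, 4, 5, 6, 7, 8}, so each is used; only v_8 can be 5, hence v_8 = 5.
The 6 still-open variables together cover exactly {1, 3, 4, 6, 7, 8} — 6 values for 6 variables — and 6 appears only in v_6's list, so v_6 = 6.
The 5 still-open variables draw from only 5 values {1, 3, 4, 7, 8}, so each is used; only v_7 can be 8, hence v_7 = 8.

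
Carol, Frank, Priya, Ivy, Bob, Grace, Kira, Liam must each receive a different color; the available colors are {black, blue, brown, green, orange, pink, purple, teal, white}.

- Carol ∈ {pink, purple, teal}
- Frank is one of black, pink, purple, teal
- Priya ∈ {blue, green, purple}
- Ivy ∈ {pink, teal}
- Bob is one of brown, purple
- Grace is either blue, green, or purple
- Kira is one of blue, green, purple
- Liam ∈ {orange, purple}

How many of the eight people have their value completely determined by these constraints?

Among the 8 variables, black fits only Frank (and all 8 values in {black, blue, brown, green, orange, pink, purple, teal} must be used), so Frank = black.
Among the 7 still-open variables, brown fits only Bob (and all 7 values in {blue, brown, green, orange, pink, purple, teal} must be used), so Bob = brown.
Among the 6 still-open variables, orange fits only Liam (and all 6 values in {blue, green, orange, pink, purple, teal} must be used), so Liam = orange.
Priya, Grace, Kira share exactly the 3 values {blue, green, purple}; by pigeonhole those values go to them, so strike blue, green, purple from Carol.
Determined: Frank=black, Bob=brown, Liam=orange. The other people each still have more than one consistent value. That makes 3.

3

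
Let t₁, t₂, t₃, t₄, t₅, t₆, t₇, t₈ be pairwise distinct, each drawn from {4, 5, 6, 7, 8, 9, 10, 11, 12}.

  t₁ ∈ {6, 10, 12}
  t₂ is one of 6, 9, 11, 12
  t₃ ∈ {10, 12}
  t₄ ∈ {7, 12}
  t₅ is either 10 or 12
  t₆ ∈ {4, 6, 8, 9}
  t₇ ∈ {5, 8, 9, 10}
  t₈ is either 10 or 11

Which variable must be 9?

t₃ and t₅ between them cover only {10, 12} — a naked pair. Remove those values from t₁, t₂, t₄, t₇, t₈.
t₁ has just one choice, so t₁ = 6. Eliminate 6 elsewhere: t₂, t₆.
t₄ must be 7 (only option left).
t₈'s domain is down to {11}, so t₈ = 11. Remove 11 from t₂.
So 9 goes to t₂.

t₂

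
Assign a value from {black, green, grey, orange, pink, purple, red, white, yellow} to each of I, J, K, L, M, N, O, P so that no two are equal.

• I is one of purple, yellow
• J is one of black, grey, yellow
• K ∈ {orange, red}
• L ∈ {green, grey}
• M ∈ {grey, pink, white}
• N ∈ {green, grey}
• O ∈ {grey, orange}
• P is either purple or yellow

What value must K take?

red

I and P share exactly the 2 values {purple, yellow}; by pigeonhole those values go to them, so strike purple, yellow from J.
L and N share exactly the 2 values {green, grey}; by pigeonhole those values go to them, so strike green, grey from J, M, O.
That leaves J = black.
O has just one choice, so O = orange. Remove orange from K.
So K = red.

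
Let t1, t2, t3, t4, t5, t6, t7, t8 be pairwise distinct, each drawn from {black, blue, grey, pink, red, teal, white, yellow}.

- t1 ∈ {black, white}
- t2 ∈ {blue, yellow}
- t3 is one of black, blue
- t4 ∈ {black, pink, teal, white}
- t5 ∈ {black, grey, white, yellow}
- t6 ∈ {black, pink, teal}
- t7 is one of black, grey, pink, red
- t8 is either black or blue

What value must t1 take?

white

Among the 8 variables, red fits only t7 (and all 8 values in {black, blue, grey, pink, red, teal, white, yellow} must be used), so t7 = red.
The 7 still-open variables draw from only 7 values {black, blue, grey, pink, teal, white, yellow}, so each is used; only t5 can be grey, hence t5 = grey.
Among the 6 still-open variables, yellow fits only t2 (and all 6 values in {black, blue, pink, teal, white, yellow} must be used), so t2 = yellow.
t3 and t8 share exactly the 2 values {black, blue}; by pigeonhole those values go to them, so strike black, blue from t1, t4, t6.
So t1 = white.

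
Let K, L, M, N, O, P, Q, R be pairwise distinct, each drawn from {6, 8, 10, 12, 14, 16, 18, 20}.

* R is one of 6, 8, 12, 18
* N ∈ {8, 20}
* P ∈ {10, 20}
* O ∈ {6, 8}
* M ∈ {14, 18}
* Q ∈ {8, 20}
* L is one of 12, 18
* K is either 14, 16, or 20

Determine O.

The 8 variables together cover exactly {6, 8, 10, 12, 14, 16, 18, 20} — 8 values for 8 variables — and 10 appears only in P's list, so P = 10.
Among the 7 still-open variables, 16 fits only K (and all 7 values in {6, 8, 12, 14, 16, 18, 20} must be used), so K = 16.
Among the 6 still-open variables, 14 fits only M (and all 6 values in {6, 8, 12, 14, 18, 20} must be used), so M = 14.
The 2 variables N and Q are confined to {8, 20}, which locks those values in; drop them from O, R.
So O = 6.

6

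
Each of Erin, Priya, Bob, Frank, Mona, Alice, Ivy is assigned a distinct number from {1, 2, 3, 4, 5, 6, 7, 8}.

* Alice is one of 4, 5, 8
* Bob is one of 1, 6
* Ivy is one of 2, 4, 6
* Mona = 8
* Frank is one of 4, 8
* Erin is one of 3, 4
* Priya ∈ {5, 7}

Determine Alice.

5

Mona has just one choice, so Mona = 8. Eliminate 8 elsewhere: Frank, Alice.
Frank must be 4 (only option left). Strike 4 from Erin, Alice, Ivy.
So Alice = 5.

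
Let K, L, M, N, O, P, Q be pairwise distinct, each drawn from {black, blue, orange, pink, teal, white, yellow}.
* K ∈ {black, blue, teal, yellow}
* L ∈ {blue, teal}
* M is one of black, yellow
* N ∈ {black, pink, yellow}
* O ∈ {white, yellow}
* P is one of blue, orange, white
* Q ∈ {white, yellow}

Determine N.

The 7 variables draw from only 7 values {black, blue, orange, pink, teal, white, yellow}, so each is used; only P can be orange, hence P = orange.
The 6 still-open variables together cover exactly {black, blue, pink, teal, white, yellow} — 6 values for 6 variables — and pink appears only in N's list, so N = pink.

pink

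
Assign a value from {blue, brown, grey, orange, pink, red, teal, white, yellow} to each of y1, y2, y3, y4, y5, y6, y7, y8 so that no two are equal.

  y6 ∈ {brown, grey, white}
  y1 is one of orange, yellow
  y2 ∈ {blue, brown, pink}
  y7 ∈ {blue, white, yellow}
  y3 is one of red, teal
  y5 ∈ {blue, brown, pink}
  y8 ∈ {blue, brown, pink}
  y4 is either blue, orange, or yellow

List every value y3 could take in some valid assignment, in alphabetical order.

red, teal

y2, y5, y8 between them cover only {blue, brown, pink} — a naked triple. Remove those values from y4, y6, y7.
The 2 variables y1 and y4 are confined to {orange, yellow}, which locks those values in; drop them from y7.
y7 must be white (only option left). So y6 can't be white.
y6's domain is down to {grey}, so y6 = grey.
No further eliminations apply; y3 can still be any of red, teal.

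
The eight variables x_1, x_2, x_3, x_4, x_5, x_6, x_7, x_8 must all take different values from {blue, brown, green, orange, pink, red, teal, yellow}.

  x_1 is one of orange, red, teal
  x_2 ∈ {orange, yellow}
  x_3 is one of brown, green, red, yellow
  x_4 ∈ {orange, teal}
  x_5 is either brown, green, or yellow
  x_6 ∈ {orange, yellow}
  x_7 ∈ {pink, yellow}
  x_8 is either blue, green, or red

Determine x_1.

Among the 8 variables, blue fits only x_8 (and all 8 values in {blue, brown, green, orange, pink, red, teal, yellow} must be used), so x_8 = blue.
Among the 7 still-open variables, pink fits only x_7 (and all 7 values in {brown, green, orange, pink, red, teal, yellow} must be used), so x_7 = pink.
x_2 and x_6 between them cover only {orange, yellow} — a naked pair. Remove those values from x_1, x_3, x_4, x_5.
x_4 must be teal (only option left). Remove teal from x_1.
So x_1 = red.

red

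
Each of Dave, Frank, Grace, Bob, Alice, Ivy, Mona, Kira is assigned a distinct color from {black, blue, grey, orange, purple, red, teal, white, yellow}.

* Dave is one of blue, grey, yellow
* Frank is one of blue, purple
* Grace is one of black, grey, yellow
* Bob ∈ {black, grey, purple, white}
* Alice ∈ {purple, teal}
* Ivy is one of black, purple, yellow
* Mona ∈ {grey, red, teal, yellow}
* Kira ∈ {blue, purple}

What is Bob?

white

The 8 variables draw from only 8 values {black, blue, grey, purple, red, teal, white, yellow}, so each is used; only Mona can be red, hence Mona = red.
Among the 7 still-open variables, teal fits only Alice (and all 7 values in {black, blue, grey, purple, teal, white, yellow} must be used), so Alice = teal.
Among the 6 still-open variables, white fits only Bob (and all 6 values in {black, blue, grey, purple, white, yellow} must be used), so Bob = white.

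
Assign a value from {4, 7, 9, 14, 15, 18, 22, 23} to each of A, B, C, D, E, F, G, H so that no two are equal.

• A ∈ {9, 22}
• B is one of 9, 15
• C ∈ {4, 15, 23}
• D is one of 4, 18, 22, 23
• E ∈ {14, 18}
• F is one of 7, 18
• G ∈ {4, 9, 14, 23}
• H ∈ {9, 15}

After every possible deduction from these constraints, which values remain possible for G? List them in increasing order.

The 8 variables draw from only 8 values {4, 7, 9, 14, 15, 18, 22, 23}, so each is used; only F can be 7, hence F = 7.
The 2 variables B and H are confined to {9, 15}, which locks those values in; drop them from A, C, G.
A has just one choice, so A = 22. Eliminate 22 elsewhere: D.
No further eliminations apply; G can still be any of 4, 14, 23.

4, 14, 23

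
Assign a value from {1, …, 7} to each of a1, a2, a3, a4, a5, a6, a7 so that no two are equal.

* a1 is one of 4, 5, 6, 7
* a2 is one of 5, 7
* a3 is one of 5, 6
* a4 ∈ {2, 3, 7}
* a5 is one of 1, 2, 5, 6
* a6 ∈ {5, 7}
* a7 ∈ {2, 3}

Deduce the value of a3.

6

The 7 variables together cover exactly {1, 2, 3, 4, 5, 6, 7} — 7 values for 7 variables — and 1 appears only in a5's list, so a5 = 1.
The 6 still-open variables together cover exactly {2, 3, 4, 5, 6, 7} — 6 values for 6 variables — and 4 appears only in a1's list, so a1 = 4.
Among the 5 still-open variables, 6 fits only a3 (and all 5 values in {2, 3, 5, 6, 7} must be used), so a3 = 6.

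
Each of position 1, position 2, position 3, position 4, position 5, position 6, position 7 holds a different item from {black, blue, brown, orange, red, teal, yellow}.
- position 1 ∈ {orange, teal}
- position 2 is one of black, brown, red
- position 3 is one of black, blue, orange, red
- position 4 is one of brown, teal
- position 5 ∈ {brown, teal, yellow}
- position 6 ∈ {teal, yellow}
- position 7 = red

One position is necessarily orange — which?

position 7 must be red (only option left). Eliminate red elsewhere: position 2, position 3.
The 6 still-open variables together cover exactly {black, blue, brown, orange, teal, yellow} — 6 values for 6 variables — and blue appears only in position 3's list, so position 3 = blue.
Among the 5 still-open variables, black fits only position 2 (and all 5 values in {black, brown, orange, teal, yellow} must be used), so position 2 = black.
The 4 still-open variables draw from only 4 values {brown, orange, teal, yellow}, so each is used; only position 1 can be orange, hence position 1 = orange.

position 1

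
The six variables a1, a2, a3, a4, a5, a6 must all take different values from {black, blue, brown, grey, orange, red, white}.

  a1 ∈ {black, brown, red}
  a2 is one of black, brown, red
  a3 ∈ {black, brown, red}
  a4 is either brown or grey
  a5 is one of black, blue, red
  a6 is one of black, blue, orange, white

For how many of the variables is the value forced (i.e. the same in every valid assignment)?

a1, a2, a3 share exactly the 3 values {black, brown, red}; by pigeonhole those values go to them, so strike black, brown, red from a4, a5, a6.
a4's domain is down to {grey}, so a4 = grey.
a5's domain is down to {blue}, so a5 = blue. Eliminate blue elsewhere: a6.
Determined: a4=grey, a5=blue. The other variables each still have more than one consistent value. That makes 2.

2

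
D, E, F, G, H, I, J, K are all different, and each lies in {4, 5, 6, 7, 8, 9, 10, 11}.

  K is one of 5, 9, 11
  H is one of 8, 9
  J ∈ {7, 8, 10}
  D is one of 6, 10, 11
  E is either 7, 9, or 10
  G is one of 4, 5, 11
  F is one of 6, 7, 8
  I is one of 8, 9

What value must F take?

The 8 variables together cover exactly {4, 5, 6, 7, 8, 9, 10, 11} — 8 values for 8 variables — and 4 appears only in G's list, so G = 4.
The 7 still-open variables draw from only 7 values {5, 6, 7, 8, 9, 10, 11}, so each is used; only K can be 5, hence K = 5.
The 6 still-open variables together cover exactly {6, 7, 8, 9, 10, 11} — 6 values for 6 variables — and 11 appears only in D's list, so D = 11.
Among the 5 still-open variables, 6 fits only F (and all 5 values in {6, 7, 8, 9, 10} must be used), so F = 6.

6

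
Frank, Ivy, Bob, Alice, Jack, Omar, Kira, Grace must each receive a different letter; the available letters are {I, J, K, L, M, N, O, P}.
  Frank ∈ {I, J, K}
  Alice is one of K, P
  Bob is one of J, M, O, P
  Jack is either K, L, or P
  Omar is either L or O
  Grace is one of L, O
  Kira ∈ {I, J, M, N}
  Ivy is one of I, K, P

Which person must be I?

Ivy

The 8 variables together cover exactly {I, J, K, L, M, N, O, P} — 8 values for 8 variables — and N appears only in Kira's list, so Kira = N.
Among the 7 still-open variables, M fits only Bob (and all 7 values in {I, J, K, L, M, O, P} must be used), so Bob = M.
The 6 still-open variables draw from only 6 values {I, J, K, L, O, P}, so each is used; only Frank can be J, hence Frank = J.
The 5 still-open variables together cover exactly {I, K, L, O, P} — 5 values for 5 variables — and I appears only in Ivy's list, so Ivy = I.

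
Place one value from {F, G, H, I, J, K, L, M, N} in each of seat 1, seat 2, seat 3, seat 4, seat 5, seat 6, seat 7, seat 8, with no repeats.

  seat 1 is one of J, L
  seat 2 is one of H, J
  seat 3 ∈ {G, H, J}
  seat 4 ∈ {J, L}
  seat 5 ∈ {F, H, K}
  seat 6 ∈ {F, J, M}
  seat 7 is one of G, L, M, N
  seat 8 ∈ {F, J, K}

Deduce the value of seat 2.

The 8 variables together cover exactly {F, G, H, J, K, L, M, N} — 8 values for 8 variables — and N appears only in seat 7's list, so seat 7 = N.
The 7 still-open variables draw from only 7 values {F, G, H, J, K, L, M}, so each is used; only seat 3 can be G, hence seat 3 = G.
The 6 still-open variables draw from only 6 values {F, H, J, K, L, M}, so each is used; only seat 6 can be M, hence seat 6 = M.
seat 1 and seat 4 share exactly the 2 values {J, L}; by pigeonhole those values go to them, so strike J, L from seat 2, seat 8.
So seat 2 = H.

H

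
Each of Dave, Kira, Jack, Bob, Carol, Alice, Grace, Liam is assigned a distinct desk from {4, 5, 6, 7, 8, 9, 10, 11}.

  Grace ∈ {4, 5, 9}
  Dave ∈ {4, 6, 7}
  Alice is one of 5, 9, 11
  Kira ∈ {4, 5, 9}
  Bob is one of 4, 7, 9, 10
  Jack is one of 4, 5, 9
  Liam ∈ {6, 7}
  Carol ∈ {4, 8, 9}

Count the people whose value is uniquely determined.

3

The 8 variables draw from only 8 values {4, 5, 6, 7, 8, 9, 10, 11}, so each is used; only Carol can be 8, hence Carol = 8.
The 7 still-open variables draw from only 7 values {4, 5, 6, 7, 9, 10, 11}, so each is used; only Bob can be 10, hence Bob = 10.
The 6 still-open variables draw from only 6 values {4, 5, 6, 7, 9, 11}, so each is used; only Alice can be 11, hence Alice = 11.
Kira, Jack, Grace share exactly the 3 values {4, 5, 9}; by pigeonhole those values go to them, so strike 4, 5, 9 from Dave.
Determined: Bob=10, Carol=8, Alice=11. The other people each still have more than one consistent value. That makes 3.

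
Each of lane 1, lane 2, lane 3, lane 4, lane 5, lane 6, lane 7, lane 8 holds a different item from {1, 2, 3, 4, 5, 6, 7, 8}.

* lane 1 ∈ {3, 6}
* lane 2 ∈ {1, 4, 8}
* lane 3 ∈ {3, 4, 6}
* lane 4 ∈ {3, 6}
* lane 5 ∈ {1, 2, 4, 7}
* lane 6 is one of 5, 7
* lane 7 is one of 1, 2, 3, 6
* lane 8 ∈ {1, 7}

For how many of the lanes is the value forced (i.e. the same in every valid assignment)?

3

The 8 variables together cover exactly {1, 2, 3, 4, 5, 6, 7, 8} — 8 values for 8 variables — and 5 appears only in lane 6's list, so lane 6 = 5.
The 7 still-open variables draw from only 7 values {1, 2, 3, 4, 6, 7, 8}, so each is used; only lane 2 can be 8, hence lane 2 = 8.
lane 1 and lane 4 share exactly the 2 values {3, 6}; by pigeonhole those values go to them, so strike 3, 6 from lane 3, lane 7.
lane 3 must be 4 (only option left). So lane 5 can't be 4.
Determined: lane 2=8, lane 3=4, lane 6=5. The other lanes each still have more than one consistent value. That makes 3.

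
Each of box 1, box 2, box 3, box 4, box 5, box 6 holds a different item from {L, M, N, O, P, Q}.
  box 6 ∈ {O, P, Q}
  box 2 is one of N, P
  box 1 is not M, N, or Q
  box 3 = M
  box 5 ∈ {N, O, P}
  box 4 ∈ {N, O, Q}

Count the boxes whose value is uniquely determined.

box 3 has just one choice, so box 3 = M.
Among the 5 still-open variables, L fits only box 1 (and all 5 values in {L, N, O, P, Q} must be used), so box 1 = L.
Determined: box 1=L, box 3=M. The other boxes each still have more than one consistent value. That makes 2.

2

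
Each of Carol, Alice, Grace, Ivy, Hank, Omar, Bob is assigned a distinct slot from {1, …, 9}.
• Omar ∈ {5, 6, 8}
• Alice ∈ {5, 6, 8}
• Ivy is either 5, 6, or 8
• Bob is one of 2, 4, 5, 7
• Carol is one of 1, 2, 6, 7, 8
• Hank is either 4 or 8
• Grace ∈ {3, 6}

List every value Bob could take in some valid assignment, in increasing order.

2, 7

Alice, Ivy, Omar between them cover only {5, 6, 8} — a naked triple. Remove those values from Carol, Grace, Hank, Bob.
Grace must be 3 (only option left).
That leaves Hank = 4. Remove 4 from Bob.
No further eliminations apply; Bob can still be any of 2, 7.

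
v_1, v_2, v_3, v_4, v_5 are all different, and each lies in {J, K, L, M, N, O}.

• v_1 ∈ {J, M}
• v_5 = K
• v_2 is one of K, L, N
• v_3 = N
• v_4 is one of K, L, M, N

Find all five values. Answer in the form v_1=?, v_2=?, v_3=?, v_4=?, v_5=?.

v_3's domain is down to {N}, so v_3 = N. Eliminate N elsewhere: v_2, v_4.
v_5's domain is down to {K}, so v_5 = K. Remove K from v_2, v_4.
v_2 has just one choice, so v_2 = L. Remove L from v_4.
v_4 must be M (only option left). Remove M from v_1.
That leaves v_1 = J.

v_1=J, v_2=L, v_3=N, v_4=M, v_5=K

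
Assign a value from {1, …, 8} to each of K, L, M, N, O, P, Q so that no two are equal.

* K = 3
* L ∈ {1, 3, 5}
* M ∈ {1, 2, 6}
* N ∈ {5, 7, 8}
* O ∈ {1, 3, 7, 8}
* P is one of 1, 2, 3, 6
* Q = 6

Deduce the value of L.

K's domain is down to {3}, so K = 3. Remove 3 from L, O, P.
That leaves Q = 6. Eliminate 6 elsewhere: M, P.
The 2 variables M and P are confined to {1, 2}, which locks those values in; drop them from L, O.
So L = 5.

5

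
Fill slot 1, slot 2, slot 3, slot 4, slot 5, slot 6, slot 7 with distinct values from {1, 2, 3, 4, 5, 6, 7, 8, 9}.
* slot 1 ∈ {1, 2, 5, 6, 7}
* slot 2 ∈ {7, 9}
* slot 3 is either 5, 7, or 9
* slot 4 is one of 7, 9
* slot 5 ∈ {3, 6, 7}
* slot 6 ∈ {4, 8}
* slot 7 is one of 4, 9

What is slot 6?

8

slot 2 and slot 4 between them cover only {7, 9} — a naked pair. Remove those values from slot 1, slot 3, slot 5, slot 7.
slot 3's domain is down to {5}, so slot 3 = 5. So slot 1 can't be 5.
slot 7 must be 4 (only option left). Eliminate 4 elsewhere: slot 6.
So slot 6 = 8.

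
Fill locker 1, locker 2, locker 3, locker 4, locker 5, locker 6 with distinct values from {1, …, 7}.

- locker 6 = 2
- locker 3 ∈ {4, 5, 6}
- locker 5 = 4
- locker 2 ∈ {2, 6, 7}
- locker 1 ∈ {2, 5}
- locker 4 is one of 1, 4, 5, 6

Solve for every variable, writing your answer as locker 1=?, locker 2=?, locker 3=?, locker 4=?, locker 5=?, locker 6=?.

locker 5 has just one choice, so locker 5 = 4. Eliminate 4 elsewhere: locker 3, locker 4.
That leaves locker 6 = 2. Remove 2 from locker 1, locker 2.
locker 1 must be 5 (only option left). So locker 3, locker 4 can't be 5.
locker 3's domain is down to {6}, so locker 3 = 6. Strike 6 from locker 2, locker 4.
locker 4's domain is down to {1}, so locker 4 = 1.
locker 2 must be 7 (only option left).

locker 1=5, locker 2=7, locker 3=6, locker 4=1, locker 5=4, locker 6=2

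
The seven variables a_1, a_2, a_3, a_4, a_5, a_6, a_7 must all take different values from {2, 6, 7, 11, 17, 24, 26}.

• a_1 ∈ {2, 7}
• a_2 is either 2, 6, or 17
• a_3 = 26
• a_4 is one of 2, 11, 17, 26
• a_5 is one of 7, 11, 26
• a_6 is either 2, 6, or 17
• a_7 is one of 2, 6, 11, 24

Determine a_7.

a_3's domain is down to {26}, so a_3 = 26. Strike 26 from a_4, a_5.
The 6 still-open variables draw from only 6 values {2, 6, 7, 11, 17, 24}, so each is used; only a_7 can be 24, hence a_7 = 24.

24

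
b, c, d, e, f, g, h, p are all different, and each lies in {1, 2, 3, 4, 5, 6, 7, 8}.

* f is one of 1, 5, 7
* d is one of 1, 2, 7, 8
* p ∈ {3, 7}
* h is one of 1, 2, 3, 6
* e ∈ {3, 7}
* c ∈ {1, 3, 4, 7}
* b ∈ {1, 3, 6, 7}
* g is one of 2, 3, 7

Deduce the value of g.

2

The 8 variables together cover exactly {1, 2, 3, 4, 5, 6, 7, 8} — 8 values for 8 variables — and 4 appears only in c's list, so c = 4.
Among the 7 still-open variables, 5 fits only f (and all 7 values in {1, 2, 3, 5, 6, 7, 8} must be used), so f = 5.
The 6 still-open variables draw from only 6 values {1, 2, 3, 6, 7, 8}, so each is used; only d can be 8, hence d = 8.
The 2 variables e and p are confined to {3, 7}, which locks those values in; drop them from b, g, h.
So g = 2.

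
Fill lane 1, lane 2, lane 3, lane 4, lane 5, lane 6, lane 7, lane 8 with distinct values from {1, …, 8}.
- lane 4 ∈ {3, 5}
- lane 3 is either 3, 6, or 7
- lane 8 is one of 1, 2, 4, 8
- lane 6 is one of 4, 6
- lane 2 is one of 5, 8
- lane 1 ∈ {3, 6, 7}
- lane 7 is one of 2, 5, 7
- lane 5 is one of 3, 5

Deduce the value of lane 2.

8

The 8 variables draw from only 8 values {1, 2, 3, 4, 5, 6, 7, 8}, so each is used; only lane 8 can be 1, hence lane 8 = 1.
The 7 still-open variables draw from only 7 values {2, 3, 4, 5, 6, 7, 8}, so each is used; only lane 7 can be 2, hence lane 7 = 2.
Among the 6 still-open variables, 4 fits only lane 6 (and all 6 values in {3, 4, 5, 6, 7, 8} must be used), so lane 6 = 4.
The 5 still-open variables together cover exactly {3, 5, 6, 7, 8} — 5 values for 5 variables — and 8 appears only in lane 2's list, so lane 2 = 8.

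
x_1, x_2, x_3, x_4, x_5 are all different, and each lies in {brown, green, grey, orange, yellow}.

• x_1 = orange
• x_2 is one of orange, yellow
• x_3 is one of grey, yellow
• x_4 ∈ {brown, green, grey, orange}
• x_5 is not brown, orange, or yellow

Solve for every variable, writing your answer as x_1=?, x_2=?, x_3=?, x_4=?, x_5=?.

x_1=orange, x_2=yellow, x_3=grey, x_4=brown, x_5=green

x_1 must be orange (only option left). Eliminate orange elsewhere: x_2, x_4.
x_2's domain is down to {yellow}, so x_2 = yellow. Remove yellow from x_3.
x_3's domain is down to {grey}, so x_3 = grey. Strike grey from x_4, x_5.
x_5 must be green (only option left). Eliminate green elsewhere: x_4.
x_4 must be brown (only option left).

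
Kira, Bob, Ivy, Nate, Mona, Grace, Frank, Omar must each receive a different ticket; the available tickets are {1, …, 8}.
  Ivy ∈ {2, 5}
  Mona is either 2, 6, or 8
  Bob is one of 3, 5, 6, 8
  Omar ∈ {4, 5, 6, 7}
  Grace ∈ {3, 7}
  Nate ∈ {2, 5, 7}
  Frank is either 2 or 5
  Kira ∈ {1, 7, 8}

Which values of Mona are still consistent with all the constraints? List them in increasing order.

The 8 variables draw from only 8 values {1, 2, 3, 4, 5, 6, 7, 8}, so each is used; only Kira can be 1, hence Kira = 1.
Among the 7 still-open variables, 4 fits only Omar (and all 7 values in {2, 3, 4, 5, 6, 7, 8} must be used), so Omar = 4.
Ivy and Frank between them cover only {2, 5} — a naked pair. Remove those values from Bob, Nate, Mona.
That leaves Nate = 7. Strike 7 from Grace.
Grace's domain is down to {3}, so Grace = 3. Remove 3 from Bob.
No further eliminations apply; Mona can still be any of 6, 8.

6, 8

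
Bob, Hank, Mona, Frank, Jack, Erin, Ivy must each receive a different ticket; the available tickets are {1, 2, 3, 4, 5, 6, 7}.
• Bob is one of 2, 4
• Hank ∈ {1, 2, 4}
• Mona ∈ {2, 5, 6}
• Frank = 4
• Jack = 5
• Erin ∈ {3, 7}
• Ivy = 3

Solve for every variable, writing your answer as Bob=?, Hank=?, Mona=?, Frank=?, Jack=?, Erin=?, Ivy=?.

Frank has just one choice, so Frank = 4. So Bob, Hank can't be 4.
Jack must be 5 (only option left). Eliminate 5 elsewhere: Mona.
Ivy must be 3 (only option left). So Erin can't be 3.
Bob's domain is down to {2}, so Bob = 2. Eliminate 2 elsewhere: Hank, Mona.
Hank has just one choice, so Hank = 1.
Mona's domain is down to {6}, so Mona = 6.
Erin has just one choice, so Erin = 7.

Bob=2, Hank=1, Mona=6, Frank=4, Jack=5, Erin=7, Ivy=3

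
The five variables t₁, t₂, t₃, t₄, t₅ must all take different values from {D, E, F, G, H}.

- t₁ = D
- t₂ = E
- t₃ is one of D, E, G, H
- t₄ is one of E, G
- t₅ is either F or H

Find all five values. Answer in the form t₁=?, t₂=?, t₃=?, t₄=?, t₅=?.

t₁=D, t₂=E, t₃=H, t₄=G, t₅=F

t₁ must be D (only option left). Strike D from t₃.
That leaves t₂ = E. Remove E from t₃, t₄.
t₄'s domain is down to {G}, so t₄ = G. Remove G from t₃.
That leaves t₃ = H. Strike H from t₅.
That leaves t₅ = F.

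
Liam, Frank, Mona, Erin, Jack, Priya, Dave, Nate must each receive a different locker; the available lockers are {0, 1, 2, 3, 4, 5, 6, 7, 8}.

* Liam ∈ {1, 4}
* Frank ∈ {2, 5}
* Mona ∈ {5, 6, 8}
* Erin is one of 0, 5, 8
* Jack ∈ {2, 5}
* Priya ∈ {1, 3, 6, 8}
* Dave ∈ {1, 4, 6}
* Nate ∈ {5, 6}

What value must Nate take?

Among the 8 variables, 0 fits only Erin (and all 8 values in {0, 1, 2, 3, 4, 5, 6, 8} must be used), so Erin = 0.
The 7 still-open variables draw from only 7 values {1, 2, 3, 4, 5, 6, 8}, so each is used; only Priya can be 3, hence Priya = 3.
The 6 still-open variables draw from only 6 values {1, 2, 4, 5, 6, 8}, so each is used; only Mona can be 8, hence Mona = 8.
The 2 variables Frank and Jack are confined to {2, 5}, which locks those values in; drop them from Nate.
So Nate = 6.

6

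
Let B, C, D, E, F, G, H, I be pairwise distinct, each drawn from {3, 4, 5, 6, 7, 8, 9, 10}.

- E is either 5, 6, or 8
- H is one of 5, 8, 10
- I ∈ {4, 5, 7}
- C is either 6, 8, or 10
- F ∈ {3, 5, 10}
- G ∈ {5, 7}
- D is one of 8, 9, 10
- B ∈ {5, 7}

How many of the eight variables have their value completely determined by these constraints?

3

The 8 variables together cover exactly {3, 4, 5, 6, 7, 8, 9, 10} — 8 values for 8 variables — and 3 appears only in F's list, so F = 3.
The 7 still-open variables draw from only 7 values {4, 5, 6, 7, 8, 9, 10}, so each is used; only I can be 4, hence I = 4.
The 6 still-open variables together cover exactly {5, 6, 7, 8, 9, 10} — 6 values for 6 variables — and 9 appears only in D's list, so D = 9.
The 2 variables B and G are confined to {5, 7}, which locks those values in; drop them from E, H.
Determined: D=9, F=3, I=4. The other variables each still have more than one consistent value. That makes 3.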